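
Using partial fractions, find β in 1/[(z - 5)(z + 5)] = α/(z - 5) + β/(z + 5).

Cover-up at z = -5: β = 1/(-5 - 5) = -1/10


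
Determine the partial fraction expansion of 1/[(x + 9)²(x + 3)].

Cover-up at x=-3: R = 1/(-3 + 9)² = 1/36. Cover-up at x=-9: Q = 1/(-9 + 3) = -1/6. Comparing x² coeff: P = -R = -1/36
Result: (-1/36)/(x + 9) - (1/6)/(x + 9)² + (1/36)/(x + 3)


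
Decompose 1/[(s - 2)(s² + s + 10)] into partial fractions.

Cover-up at s = 2: α = 1/(2² + 1·2 + 10) = 1/16. Then β = -α = -1/16, γ = -α·(1 + 2) = -3/16
Result: (1/16)/(s - 2) - ((1/16)s + 3/16)/(s² + s + 10)


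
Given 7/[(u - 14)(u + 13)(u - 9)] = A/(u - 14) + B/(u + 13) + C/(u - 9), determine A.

Cover-up at u = 14: A = 7/[(14 + 13)(14 - 9)] = 7/[(27)(5)] = 7/135


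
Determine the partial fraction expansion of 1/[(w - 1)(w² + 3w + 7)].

Cover-up at w = 1: A = 1/(1² + 3·1 + 7) = 1/11. Then B = -A = -1/11, C = -A·(3 + 1) = -4/11
Result: (1/11)/(w - 1) - ((1/11)w + 4/11)/(w² + 3w + 7)


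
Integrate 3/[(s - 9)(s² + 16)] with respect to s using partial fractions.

Cover-up at s=9: α = 3/(9²+16) = 3/97. Coeff matching: β = -3/97, γ = -27/97. Decomposition: (3/97)/(s - 9) - ((3/97)s + 27/97)/(s² + 16). Integrate: linear → ln, quadratic → (1/2)ln + arctan: (3/97) ln|(s - 9)| - (3/194) ln(s² + 16) - (27/388) arctan(s/4) + C


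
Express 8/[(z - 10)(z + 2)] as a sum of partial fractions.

8/(z - 10)(z + 2) = P/(z - 10) + Q/(z + 2). P = 8/(10 + 2) = 2/3, Q = 8/(-2 - 10) = -2/3
Result: (2/3)/(z - 10) - (2/3)/(z + 2)


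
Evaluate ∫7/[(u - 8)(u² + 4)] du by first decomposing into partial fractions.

Cover-up at u=8: α = 7/(8²+4) = 7/68. Coeff matching: β = -7/68, γ = -14/17. Decomposition: (7/68)/(u - 8) - ((7/68)u + 14/17)/(u² + 4). Integrate: linear → ln, quadratic → (1/2)ln + arctan: (7/68) ln|(u - 8)| - (7/136) ln(u² + 4) - (7/17) arctan(u/2) + C


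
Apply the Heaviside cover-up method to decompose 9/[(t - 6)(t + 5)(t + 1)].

Cover (t - 6), t=6: A = 9/[(6 + 5)(6 + 1)] = 9/77. Cover (t + 5), t=-5: B = 9/[(-5 - 6)(-5 + 1)] = 9/44. Cover (t + 1), t=-1: C = 9/[(-1 - 6)(-1 + 5)] = -9/28.
Result: (9/77)/(t - 6) + (9/44)/(t + 5) - (9/28)/(t + 1)


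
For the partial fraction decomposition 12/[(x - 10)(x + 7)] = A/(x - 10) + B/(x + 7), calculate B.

Cover-up at x = -7: B = 12/(-7 - 10) = -12/17


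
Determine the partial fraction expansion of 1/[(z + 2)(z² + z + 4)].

Cover-up at z = -2: P = 1/((-2)² + 1·(-2) + 4) = 1/6. Then Q = -P = -1/6, R = -P·(1 - 2) = 1/6
Result: (1/6)/(z + 2) - ((1/6)z - 1/6)/(z² + z + 4)


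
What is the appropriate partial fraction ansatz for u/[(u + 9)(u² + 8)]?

Linear + irreducible quadratic: α/(u + 9) + (βu + γ)/(u² + 8)


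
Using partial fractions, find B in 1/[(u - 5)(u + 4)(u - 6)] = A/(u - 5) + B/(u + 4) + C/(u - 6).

Cover-up at u = -4: B = 1/[(-4 - 5)(-4 - 6)] = 1/[(-9)(-10)] = 1/90


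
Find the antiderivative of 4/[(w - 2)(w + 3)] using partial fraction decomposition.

Decompose: 4/[(w - 2)(w + 3)] = (4/5)/(w - 2) - (4/5)/(w + 3). Integrate each term: (4/5) ln|(w - 2)| - (4/5) ln|(w + 3)| + C


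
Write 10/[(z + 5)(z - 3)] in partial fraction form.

10/(z + 5)(z - 3) = A/(z + 5) + B/(z - 3). A = 10/(-5 - 3) = -5/4, B = 10/(3 + 5) = 5/4
Result: (-5/4)/(z + 5) + (5/4)/(z - 3)


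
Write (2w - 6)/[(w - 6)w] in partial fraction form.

At w=6: P = (2·6 - 6)/(6 - 0) = 1. At w=0: Q = (2·0 - 6)/(0 - 6) = 1
Result: 1/(w - 6) + 1/w


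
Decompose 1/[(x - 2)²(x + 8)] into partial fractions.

Cover-up at x=-8: C = 1/(-8 - 2)² = 1/100. Cover-up at x=2: B = 1/(2 + 8) = 1/10. Comparing x² coeff: A = -C = -1/100
Result: (-1/100)/(x - 2) + (1/10)/(x - 2)² + (1/100)/(x + 8)


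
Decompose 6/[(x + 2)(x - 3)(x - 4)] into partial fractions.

Using cover-up method: A = 1/5, B = -6/5, C = 1
Result: (1/5)/(x + 2) - (6/5)/(x - 3) + 1/(x - 4)


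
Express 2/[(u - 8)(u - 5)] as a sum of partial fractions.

2/(u - 8)(u - 5) = P/(u - 8) + Q/(u - 5). P = 2/(8 - 5) = 2/3, Q = 2/(5 - 8) = -2/3
Result: (2/3)/(u - 8) - (2/3)/(u - 5)


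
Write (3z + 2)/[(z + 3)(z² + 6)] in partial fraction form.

At z=-3: α = (3·(-3) + 2)/((-3)² + 6) = -7/15. β = -α = 7/15, γ = 3 - (-3)·α = 8/5
Result: (-7/15)/(z + 3) + ((7/15)z + 8/5)/(z² + 6)


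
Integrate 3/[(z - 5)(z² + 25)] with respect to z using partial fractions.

Cover-up at z=5: A = 3/(5²+25) = 3/50. Coeff matching: B = -3/50, C = -3/10. Decomposition: (3/50)/(z - 5) - ((3/50)z + 3/10)/(z² + 25). Integrate: linear → ln, quadratic → (1/2)ln + arctan: (3/50) ln|(z - 5)| - (3/100) ln(z² + 25) - (3/50) arctan(z/5) + C


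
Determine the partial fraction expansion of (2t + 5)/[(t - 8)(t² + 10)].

At t=8: A = (2·8 + 5)/(8² + 10) = 21/74. B = -A = -21/74, C = 2 - 8·A = -10/37
Result: (21/74)/(t - 8) - ((21/74)t + 10/37)/(t² + 10)


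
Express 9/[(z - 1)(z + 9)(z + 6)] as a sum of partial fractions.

Using cover-up method: A = 9/70, B = 3/10, C = -3/7
Result: (9/70)/(z - 1) + (3/10)/(z + 9) - (3/7)/(z + 6)


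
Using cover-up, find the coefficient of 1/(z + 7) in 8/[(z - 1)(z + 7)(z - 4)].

Cover (z + 7), set z=-7: 8/[(-7 - 1)(-7 - 4)] = 1/11


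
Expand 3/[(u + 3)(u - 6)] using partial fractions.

3/(u + 3)(u - 6) = α/(u + 3) + β/(u - 6). α = 3/(-3 - 6) = -1/3, β = 3/(6 + 3) = 1/3
Result: (-1/3)/(u + 3) + (1/3)/(u - 6)


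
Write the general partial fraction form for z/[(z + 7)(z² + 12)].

Linear + irreducible quadratic: α/(z + 7) + (βz + γ)/(z² + 12)


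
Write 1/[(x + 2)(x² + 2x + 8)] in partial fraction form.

Cover-up at x = -2: P = 1/((-2)² + 2·(-2) + 8) = 1/8. Then Q = -P = -1/8, R = -P·(2 - 2) = 0
Result: (1/8)/(x + 2) - ((1/8)x)/(x² + 2x + 8)


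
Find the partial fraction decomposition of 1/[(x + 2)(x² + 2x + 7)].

Cover-up at x = -2: A = 1/((-2)² + 2·(-2) + 7) = 1/7. Then B = -A = -1/7, C = -A·(2 - 2) = 0
Result: (1/7)/(x + 2) - ((1/7)x)/(x² + 2x + 7)


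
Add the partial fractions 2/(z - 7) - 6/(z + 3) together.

Common denominator (z - 7)(z + 3). Numerator: 2(z + 3) - 6(z - 7) = (2z + 6) - (6z - 42) = -4z + 48
Result: (-4z + 48)/[(z - 7)(z + 3)]


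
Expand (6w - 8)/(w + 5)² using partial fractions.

(6w - 8) = A(w + 5) + B. At w = -5: B = 6·(-5) - 8 = -38. Coeff of w: A = 6
Result: 6/(w + 5) - 38/(w + 5)²


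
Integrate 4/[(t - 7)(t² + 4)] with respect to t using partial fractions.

Cover-up at t=7: P = 4/(7²+4) = 4/53. Coeff matching: Q = -4/53, R = -28/53. Decomposition: (4/53)/(t - 7) - ((4/53)t + 28/53)/(t² + 4). Integrate: linear → ln, quadratic → (1/2)ln + arctan: (4/53) ln|(t - 7)| - (2/53) ln(t² + 4) - (14/53) arctan(t/2) + C


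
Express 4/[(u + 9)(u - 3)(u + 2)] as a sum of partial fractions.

Using cover-up method: P = 1/21, Q = 1/15, R = -4/35
Result: (1/21)/(u + 9) + (1/15)/(u - 3) - (4/35)/(u + 2)


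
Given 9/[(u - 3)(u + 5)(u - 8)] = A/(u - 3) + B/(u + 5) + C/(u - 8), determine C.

Cover-up at u = 8: C = 9/[(8 - 3)(8 + 5)] = 9/[(5)(13)] = 9/65


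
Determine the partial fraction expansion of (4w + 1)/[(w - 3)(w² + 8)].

At w=3: α = (4·3 + 1)/(3² + 8) = 13/17. β = -α = -13/17, γ = 4 - 3·α = 29/17
Result: (13/17)/(w - 3) - ((13/17)w - 29/17)/(w² + 8)


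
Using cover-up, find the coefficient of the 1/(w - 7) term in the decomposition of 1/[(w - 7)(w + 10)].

Cover (w - 7), set w=7: 1/((w + 10) at w=7) = 1/(17) = 1/17


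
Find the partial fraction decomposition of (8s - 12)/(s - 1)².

(8s - 12) = P(s - 1) + Q. At s = 1: Q = 8·1 - 12 = -4. Coeff of s: P = 8
Result: 8/(s - 1) - 4/(s - 1)²


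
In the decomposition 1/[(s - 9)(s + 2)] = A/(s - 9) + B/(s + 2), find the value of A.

Cover-up at s = 9: A = 1/(9 + 2) = 1/11


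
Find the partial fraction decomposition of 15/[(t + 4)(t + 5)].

15/(t + 4)(t + 5) = α/(t + 4) + β/(t + 5). α = 15/(-4 + 5) = 15, β = 15/(-5 + 4) = -15
Result: 15/(t + 4) - 15/(t + 5)


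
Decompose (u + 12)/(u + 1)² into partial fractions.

(u + 12) = α(u + 1) + β. At u = -1: β = 1·(-1) + 12 = 11. Coeff of u: α = 1
Result: 1/(u + 1) + 11/(u + 1)²


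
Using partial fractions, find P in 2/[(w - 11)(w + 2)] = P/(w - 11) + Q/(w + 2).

Cover-up at w = 11: P = 2/(11 + 2) = 2/13


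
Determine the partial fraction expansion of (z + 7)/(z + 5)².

(z + 7) = P(z + 5) + Q. At z = -5: Q = 1·(-5) + 7 = 2. Coeff of z: P = 1
Result: 1/(z + 5) + 2/(z + 5)²


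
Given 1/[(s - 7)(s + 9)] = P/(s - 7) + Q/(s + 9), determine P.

Cover-up at s = 7: P = 1/(7 + 9) = 1/16


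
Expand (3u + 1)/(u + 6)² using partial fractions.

(3u + 1) = α(u + 6) + β. At u = -6: β = 3·(-6) + 1 = -17. Coeff of u: α = 3
Result: 3/(u + 6) - 17/(u + 6)²


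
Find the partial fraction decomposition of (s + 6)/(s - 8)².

(s + 6) = P(s - 8) + Q. At s = 8: Q = 1·8 + 6 = 14. Coeff of s: P = 1
Result: 1/(s - 8) + 14/(s - 8)²


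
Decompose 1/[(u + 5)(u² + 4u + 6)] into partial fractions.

Cover-up at u = -5: A = 1/((-5)² + 4·(-5) + 6) = 1/11. Then B = -A = -1/11, C = -A·(4 - 5) = 1/11
Result: (1/11)/(u + 5) - ((1/11)u - 1/11)/(u² + 4u + 6)


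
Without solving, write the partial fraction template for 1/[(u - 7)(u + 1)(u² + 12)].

Two linear + quadratic: α/(u - 7) + β/(u + 1) + (γu + δ)/(u² + 12)


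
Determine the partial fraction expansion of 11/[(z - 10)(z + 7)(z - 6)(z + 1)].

Using Heaviside cover-up: (1/68)/(z - 10) - (11/1326)/(z + 7) - (11/364)/(z - 6) + (1/42)/(z + 1)


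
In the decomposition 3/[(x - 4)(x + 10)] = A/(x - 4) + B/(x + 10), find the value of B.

Cover-up at x = -10: B = 3/(-10 - 4) = -3/14


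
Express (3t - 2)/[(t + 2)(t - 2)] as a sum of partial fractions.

At t=-2: A = (3·(-2) - 2)/(-2 - 2) = 2. At t=2: B = (3·2 - 2)/(2 + 2) = 1
Result: 2/(t + 2) + 1/(t - 2)


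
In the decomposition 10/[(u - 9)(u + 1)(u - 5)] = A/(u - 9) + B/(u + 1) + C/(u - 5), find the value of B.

Cover-up at u = -1: B = 10/[(-1 - 9)(-1 - 5)] = 10/[(-10)(-6)] = 10/60 = 1/6


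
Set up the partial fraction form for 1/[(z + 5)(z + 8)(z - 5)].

Three distinct linear factors: P/(z + 5) + Q/(z + 8) + R/(z - 5)


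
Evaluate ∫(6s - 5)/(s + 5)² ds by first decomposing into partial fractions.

Decompose: A = 6, B = 6·(-5) - 5 = -35, so (6s - 5)/(s + 5)² = 6/(s + 5) - 35/(s + 5)². Integrate: ∫ A/(s + 5) ds = 6 ln|(s + 5)|; ∫ B/(s + 5)² ds = 35/(s + 5). Sum: 6 ln|(s + 5)| + 35/(s + 5) + C


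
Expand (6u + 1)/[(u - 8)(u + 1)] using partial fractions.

At u=8: A = (6·8 + 1)/(8 + 1) = 49/9. At u=-1: B = (6·(-1) + 1)/(-1 - 8) = 5/9
Result: (49/9)/(u - 8) + (5/9)/(u + 1)


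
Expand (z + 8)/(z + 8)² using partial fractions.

(z + 8) = α(z + 8) + β. At z = -8: β = 1·(-8) + 8 = 0. Coeff of z: α = 1
Result: 1/(z + 8)


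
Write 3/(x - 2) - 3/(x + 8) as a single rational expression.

Common denominator (x - 2)(x + 8). Numerator: 3(x + 8) - 3(x - 2) = (3x + 24) - (3x - 6) = 30
Result: (30)/[(x - 2)(x + 8)]


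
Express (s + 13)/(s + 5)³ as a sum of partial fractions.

(s + 13) = A(s + 5)² + B(s + 5) + C. At s = -5: C = 1·(-5) + 13 = 8. Coefficients: A = 0, B = 1
Result: 1/(s + 5)² + 8/(s + 5)³


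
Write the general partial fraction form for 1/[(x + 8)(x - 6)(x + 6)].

Three distinct linear factors: α/(x + 8) + β/(x - 6) + γ/(x + 6)


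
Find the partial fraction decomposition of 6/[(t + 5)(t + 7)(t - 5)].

Using cover-up method: P = -3/10, Q = 1/4, R = 1/20
Result: (-3/10)/(t + 5) + (1/4)/(t + 7) + (1/20)/(t - 5)


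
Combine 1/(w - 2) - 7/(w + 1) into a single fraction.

Common denominator (w - 2)(w + 1). Numerator: 1(w + 1) - 7(w - 2) = (w + 1) - (7w - 14) = -6w + 15
Result: (-6w + 15)/[(w - 2)(w + 1)]


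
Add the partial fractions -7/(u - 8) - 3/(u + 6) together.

Common denominator (u - 8)(u + 6). Numerator: -7(u + 6) - 3(u - 8) = (-7u - 42) - (3u - 24) = -10u - 18
Result: (-10u - 18)/[(u - 8)(u + 6)]


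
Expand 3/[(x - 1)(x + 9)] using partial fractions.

3/(x - 1)(x + 9) = A/(x - 1) + B/(x + 9). A = 3/(1 + 9) = 3/10, B = 3/(-9 - 1) = -3/10
Result: (3/10)/(x - 1) - (3/10)/(x + 9)


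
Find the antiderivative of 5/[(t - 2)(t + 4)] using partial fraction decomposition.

Decompose: 5/[(t - 2)(t + 4)] = (5/6)/(t - 2) - (5/6)/(t + 4). Integrate each term: (5/6) ln|(t - 2)| - (5/6) ln|(t + 4)| + C


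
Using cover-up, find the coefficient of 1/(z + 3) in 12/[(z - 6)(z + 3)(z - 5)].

Cover (z + 3), set z=-3: 12/[(-3 - 6)(-3 - 5)] = 1/6


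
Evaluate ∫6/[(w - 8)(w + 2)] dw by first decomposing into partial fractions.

Decompose: 6/[(w - 8)(w + 2)] = (3/5)/(w - 8) - (3/5)/(w + 2). Integrate each term: (3/5) ln|(w - 8)| - (3/5) ln|(w + 2)| + C


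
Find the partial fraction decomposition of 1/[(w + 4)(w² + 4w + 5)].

Cover-up at w = -4: α = 1/((-4)² + 4·(-4) + 5) = 1/5. Then β = -α = -1/5, γ = -α·(4 - 4) = 0
Result: (1/5)/(w + 4) - ((1/5)w)/(w² + 4w + 5)


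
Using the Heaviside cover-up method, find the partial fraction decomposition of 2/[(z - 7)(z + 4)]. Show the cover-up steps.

Cover (z - 7): set z=7, get α = 2/(7 + 4) = 2/11. Cover (z + 4): set z=-4, get β = 2/(-4 - 7) = -2/11.
Result: (2/11)/(z - 7) - (2/11)/(z + 4)


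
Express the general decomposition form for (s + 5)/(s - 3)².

Repeated linear factor: P/(s - 3) + Q/(s - 3)²


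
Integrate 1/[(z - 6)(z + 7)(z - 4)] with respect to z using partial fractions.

Cover-up: P = 1/26, Q = 1/143, R = -1/22. Decomposition: (1/26)/(z - 6) + (1/143)/(z + 7) - (1/22)/(z - 4). Integrate each term: (1/26) ln|(z - 6)| + (1/143) ln|(z + 7)| - (1/22) ln|(z - 4)| + C


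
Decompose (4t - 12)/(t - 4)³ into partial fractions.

(4t - 12) = A(t - 4)² + B(t - 4) + C. At t = 4: C = 4·4 - 12 = 4. Coefficients: A = 0, B = 4
Result: 4/(t - 4)² + 4/(t - 4)³


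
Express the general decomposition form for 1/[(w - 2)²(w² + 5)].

Repeated linear + quadratic: A/(w - 2) + B/(w - 2)² + (Cw + D)/(w² + 5)


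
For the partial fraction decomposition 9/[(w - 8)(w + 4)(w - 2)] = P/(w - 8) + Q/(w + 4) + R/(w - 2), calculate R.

Cover-up at w = 2: R = 9/[(2 - 8)(2 + 4)] = 9/[(-6)(6)] = -9/36 = -1/4


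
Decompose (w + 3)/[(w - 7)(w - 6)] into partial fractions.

At w=7: P = (1·7 + 3)/(7 - 6) = 10. At w=6: Q = (1·6 + 3)/(6 - 7) = -9
Result: 10/(w - 7) - 9/(w - 6)


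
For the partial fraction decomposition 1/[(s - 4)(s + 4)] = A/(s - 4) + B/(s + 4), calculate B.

Cover-up at s = -4: B = 1/(-4 - 4) = -1/8


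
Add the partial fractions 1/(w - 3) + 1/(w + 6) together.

Common denominator (w - 3)(w + 6). Numerator: 1(w + 6) + 1(w - 3) = (w + 6) + (w - 3) = 2w + 3
Result: (2w + 3)/[(w - 3)(w + 6)]


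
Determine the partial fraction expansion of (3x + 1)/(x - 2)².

(3x + 1) = P(x - 2) + Q. At x = 2: Q = 3·2 + 1 = 7. Coeff of x: P = 3
Result: 3/(x - 2) + 7/(x - 2)²


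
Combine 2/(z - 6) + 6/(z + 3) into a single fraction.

Common denominator (z - 6)(z + 3). Numerator: 2(z + 3) + 6(z - 6) = (2z + 6) + (6z - 36) = 8z - 30
Result: (8z - 30)/[(z - 6)(z + 3)]


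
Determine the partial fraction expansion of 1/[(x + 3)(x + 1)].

1/(x + 3)(x + 1) = P/(x + 3) + Q/(x + 1). P = 1/(-3 + 1) = -1/2, Q = 1/(-1 + 3) = 1/2
Result: (-1/2)/(x + 3) + (1/2)/(x + 1)


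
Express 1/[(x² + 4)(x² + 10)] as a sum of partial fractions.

Coefficient matching gives α = γ = 0, β = 1/(10-4) = 1/6, δ = -β = -1/6
Result: (1/6)/(x² + 4) - (1/6)/(x² + 10)


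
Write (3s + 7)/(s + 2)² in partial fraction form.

(3s + 7) = α(s + 2) + β. At s = -2: β = 3·(-2) + 7 = 1. Coeff of s: α = 3
Result: 3/(s + 2) + 1/(s + 2)²


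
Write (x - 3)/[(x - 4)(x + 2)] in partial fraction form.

At x=4: P = (1·4 - 3)/(4 + 2) = 1/6. At x=-2: Q = (1·(-2) - 3)/(-2 - 4) = 5/6
Result: (1/6)/(x - 4) + (5/6)/(x + 2)


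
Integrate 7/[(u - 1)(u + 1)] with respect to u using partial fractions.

Decompose: 7/[(u - 1)(u + 1)] = (7/2)/(u - 1) - (7/2)/(u + 1). Integrate each term: (7/2) ln|(u - 1)| - (7/2) ln|(u + 1)| + C


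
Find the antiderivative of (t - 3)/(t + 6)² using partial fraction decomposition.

Decompose: α = 1, β = 1·(-6) - 3 = -9, so (t - 3)/(t + 6)² = 1/(t + 6) - 9/(t + 6)². Integrate: ∫ α/(t + 6) dt = ln|(t + 6)|; ∫ β/(t + 6)² dt = 9/(t + 6). Sum: ln|(t + 6)| + 9/(t + 6) + C


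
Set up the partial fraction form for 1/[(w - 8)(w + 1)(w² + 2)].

Two linear + quadratic: P/(w - 8) + Q/(w + 1) + (Rw + S)/(w² + 2)


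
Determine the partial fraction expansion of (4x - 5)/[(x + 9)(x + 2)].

At x=-9: A = (4·(-9) - 5)/(-9 + 2) = 41/7. At x=-2: B = (4·(-2) - 5)/(-2 + 9) = -13/7
Result: (41/7)/(x + 9) - (13/7)/(x + 2)


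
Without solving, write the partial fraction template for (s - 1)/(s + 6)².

Repeated linear factor: α/(s + 6) + β/(s + 6)²


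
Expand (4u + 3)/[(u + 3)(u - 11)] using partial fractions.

At u=-3: A = (4·(-3) + 3)/(-3 - 11) = 9/14. At u=11: B = (4·11 + 3)/(11 + 3) = 47/14
Result: (9/14)/(u + 3) + (47/14)/(u - 11)


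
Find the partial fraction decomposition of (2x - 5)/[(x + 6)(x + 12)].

At x=-6: P = (2·(-6) - 5)/(-6 + 12) = -17/6. At x=-12: Q = (2·(-12) - 5)/(-12 + 6) = 29/6
Result: (-17/6)/(x + 6) + (29/6)/(x + 12)


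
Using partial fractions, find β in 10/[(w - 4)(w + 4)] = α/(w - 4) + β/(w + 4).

Cover-up at w = -4: β = 10/(-4 - 4) = -10/8 = -5/4


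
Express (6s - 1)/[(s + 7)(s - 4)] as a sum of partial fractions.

At s=-7: α = (6·(-7) - 1)/(-7 - 4) = 43/11. At s=4: β = (6·4 - 1)/(4 + 7) = 23/11
Result: (43/11)/(s + 7) + (23/11)/(s - 4)


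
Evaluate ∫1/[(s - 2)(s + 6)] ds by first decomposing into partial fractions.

Decompose: 1/[(s - 2)(s + 6)] = (1/8)/(s - 2) - (1/8)/(s + 6). Integrate each term: (1/8) ln|(s - 2)| - (1/8) ln|(s + 6)| + C


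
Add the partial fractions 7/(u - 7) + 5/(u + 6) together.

Common denominator (u - 7)(u + 6). Numerator: 7(u + 6) + 5(u - 7) = (7u + 42) + (5u - 35) = 12u + 7
Result: (12u + 7)/[(u - 7)(u + 6)]


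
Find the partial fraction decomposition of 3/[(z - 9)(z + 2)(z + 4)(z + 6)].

Using Heaviside cover-up: (1/715)/(z - 9) - (3/88)/(z + 2) + (3/52)/(z + 4) - (1/40)/(z + 6)


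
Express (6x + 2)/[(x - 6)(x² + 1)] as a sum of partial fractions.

At x=6: A = (6·6 + 2)/(6² + 1) = 38/37. B = -A = -38/37, C = 6 - 6·A = -6/37
Result: (38/37)/(x - 6) - ((38/37)x + 6/37)/(x² + 1)


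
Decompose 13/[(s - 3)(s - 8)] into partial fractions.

13/(s - 3)(s - 8) = A/(s - 3) + B/(s - 8). A = 13/(3 - 8) = -13/5, B = 13/(8 - 3) = 13/5
Result: (-13/5)/(s - 3) + (13/5)/(s - 8)


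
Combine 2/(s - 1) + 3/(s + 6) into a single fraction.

Common denominator (s - 1)(s + 6). Numerator: 2(s + 6) + 3(s - 1) = (2s + 12) + (3s - 3) = 5s + 9
Result: (5s + 9)/[(s - 1)(s + 6)]


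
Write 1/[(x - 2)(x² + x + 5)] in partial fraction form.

Cover-up at x = 2: α = 1/(2² + 1·2 + 5) = 1/11. Then β = -α = -1/11, γ = -α·(1 + 2) = -3/11
Result: (1/11)/(x - 2) - ((1/11)x + 3/11)/(x² + x + 5)


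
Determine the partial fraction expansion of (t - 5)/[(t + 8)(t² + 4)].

At t=-8: P = (1·(-8) - 5)/((-8)² + 4) = -13/68. Q = -P = 13/68, R = 1 - (-8)·P = -9/17
Result: (-13/68)/(t + 8) + ((13/68)t - 9/17)/(t² + 4)


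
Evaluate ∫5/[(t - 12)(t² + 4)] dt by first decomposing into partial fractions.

Cover-up at t=12: α = 5/(12²+4) = 5/148. Coeff matching: β = -5/148, γ = -15/37. Decomposition: (5/148)/(t - 12) - ((5/148)t + 15/37)/(t² + 4). Integrate: linear → ln, quadratic → (1/2)ln + arctan: (5/148) ln|(t - 12)| - (5/296) ln(t² + 4) - (15/74) arctan(t/2) + C


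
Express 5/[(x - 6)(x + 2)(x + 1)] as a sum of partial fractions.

Using cover-up method: A = 5/56, B = 5/8, C = -5/7
Result: (5/56)/(x - 6) + (5/8)/(x + 2) - (5/7)/(x + 1)


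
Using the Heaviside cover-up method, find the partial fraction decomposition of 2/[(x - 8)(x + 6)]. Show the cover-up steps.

Cover (x - 8): set x=8, get P = 2/(8 + 6) = 1/7. Cover (x + 6): set x=-6, get Q = 2/(-6 - 8) = -1/7.
Result: (1/7)/(x - 8) - (1/7)/(x + 6)


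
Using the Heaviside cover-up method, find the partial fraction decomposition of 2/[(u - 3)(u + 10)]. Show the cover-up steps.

Cover (u - 3): set u=3, get α = 2/(3 + 10) = 2/13. Cover (u + 10): set u=-10, get β = 2/(-10 - 3) = -2/13.
Result: (2/13)/(u - 3) - (2/13)/(u + 10)


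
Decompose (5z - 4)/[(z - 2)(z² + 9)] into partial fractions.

At z=2: P = (5·2 - 4)/(2² + 9) = 6/13. Q = -P = -6/13, R = 5 - 2·P = 53/13
Result: (6/13)/(z - 2) - ((6/13)z - 53/13)/(z² + 9)


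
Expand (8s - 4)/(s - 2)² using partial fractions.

(8s - 4) = P(s - 2) + Q. At s = 2: Q = 8·2 - 4 = 12. Coeff of s: P = 8
Result: 8/(s - 2) + 12/(s - 2)²


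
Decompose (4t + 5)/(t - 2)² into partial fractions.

(4t + 5) = P(t - 2) + Q. At t = 2: Q = 4·2 + 5 = 13. Coeff of t: P = 4
Result: 4/(t - 2) + 13/(t - 2)²


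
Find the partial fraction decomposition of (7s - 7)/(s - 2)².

(7s - 7) = P(s - 2) + Q. At s = 2: Q = 7·2 - 7 = 7. Coeff of s: P = 7
Result: 7/(s - 2) + 7/(s - 2)²


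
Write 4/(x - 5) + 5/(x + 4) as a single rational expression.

Common denominator (x - 5)(x + 4). Numerator: 4(x + 4) + 5(x - 5) = (4x + 16) + (5x - 25) = 9x - 9
Result: (9x - 9)/[(x - 5)(x + 4)]


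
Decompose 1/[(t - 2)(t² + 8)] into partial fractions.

Cover-up at t = 2: P = 1/(2² + 8) = 1/12. Then Q = -P = -1/12, R = -P·(0 + 2) = -1/6
Result: (1/12)/(t - 2) - ((1/12)t + 1/6)/(t² + 8)


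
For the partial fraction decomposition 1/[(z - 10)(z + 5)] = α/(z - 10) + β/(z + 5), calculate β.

Cover-up at z = -5: β = 1/(-5 - 10) = -1/15


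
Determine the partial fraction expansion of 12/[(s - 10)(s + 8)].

12/(s - 10)(s + 8) = α/(s - 10) + β/(s + 8). α = 12/(10 + 8) = 2/3, β = 12/(-8 - 10) = -2/3
Result: (2/3)/(s - 10) - (2/3)/(s + 8)


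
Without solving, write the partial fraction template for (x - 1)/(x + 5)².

Repeated linear factor: A/(x + 5) + B/(x + 5)²


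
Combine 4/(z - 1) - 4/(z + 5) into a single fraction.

Common denominator (z - 1)(z + 5). Numerator: 4(z + 5) - 4(z - 1) = (4z + 20) - (4z - 4) = 24
Result: (24)/[(z - 1)(z + 5)]


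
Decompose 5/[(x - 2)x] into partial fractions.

5/(x - 2)x = α/(x - 2) + β/x. α = 5/(2 - 0) = 5/2, β = 5/(0 - 2) = -5/2
Result: (5/2)/(x - 2) - (5/2)/x


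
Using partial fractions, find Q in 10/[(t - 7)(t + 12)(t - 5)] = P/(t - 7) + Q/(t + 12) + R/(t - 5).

Cover-up at t = -12: Q = 10/[(-12 - 7)(-12 - 5)] = 10/[(-19)(-17)] = 10/323


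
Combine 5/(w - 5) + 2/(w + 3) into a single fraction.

Common denominator (w - 5)(w + 3). Numerator: 5(w + 3) + 2(w - 5) = (5w + 15) + (2w - 10) = 7w + 5
Result: (7w + 5)/[(w - 5)(w + 3)]


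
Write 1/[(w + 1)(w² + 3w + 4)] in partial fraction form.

Cover-up at w = -1: A = 1/((-1)² + 3·(-1) + 4) = 1/2. Then B = -A = -1/2, C = -A·(3 - 1) = -1
Result: (1/2)/(w + 1) - ((1/2)w + 1)/(w² + 3w + 4)


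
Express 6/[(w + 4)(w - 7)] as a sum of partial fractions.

6/(w + 4)(w - 7) = α/(w + 4) + β/(w - 7). α = 6/(-4 - 7) = -6/11, β = 6/(7 + 4) = 6/11
Result: (-6/11)/(w + 4) + (6/11)/(w - 7)


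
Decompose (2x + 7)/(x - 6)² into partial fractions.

(2x + 7) = P(x - 6) + Q. At x = 6: Q = 2·6 + 7 = 19. Coeff of x: P = 2
Result: 2/(x - 6) + 19/(x - 6)²


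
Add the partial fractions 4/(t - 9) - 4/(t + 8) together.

Common denominator (t - 9)(t + 8). Numerator: 4(t + 8) - 4(t - 9) = (4t + 32) - (4t - 36) = 68
Result: (68)/[(t - 9)(t + 8)]


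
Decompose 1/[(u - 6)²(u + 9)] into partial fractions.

Cover-up at u=-9: R = 1/(-9 - 6)² = 1/225. Cover-up at u=6: Q = 1/(6 + 9) = 1/15. Comparing u² coeff: P = -R = -1/225
Result: (-1/225)/(u - 6) + (1/15)/(u - 6)² + (1/225)/(u + 9)


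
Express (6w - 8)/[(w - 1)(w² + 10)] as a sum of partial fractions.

At w=1: α = (6·1 - 8)/(1² + 10) = -2/11. β = -α = 2/11, γ = 6 - 1·α = 68/11
Result: (-2/11)/(w - 1) + ((2/11)w + 68/11)/(w² + 10)


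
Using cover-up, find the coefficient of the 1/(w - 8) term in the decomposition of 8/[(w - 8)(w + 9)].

Cover (w - 8), set w=8: 8/((w + 9) at w=8) = 8/(17) = 8/17


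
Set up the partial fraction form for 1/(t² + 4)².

Repeated quadratic factor: (Pt + Q)/(t² + 4) + (Rt + S)/(t² + 4)²


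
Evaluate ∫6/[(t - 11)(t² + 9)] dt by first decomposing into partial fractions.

Cover-up at t=11: A = 6/(11²+9) = 3/65. Coeff matching: B = -3/65, C = -33/65. Decomposition: (3/65)/(t - 11) - ((3/65)t + 33/65)/(t² + 9). Integrate: linear → ln, quadratic → (1/2)ln + arctan: (3/65) ln|(t - 11)| - (3/130) ln(t² + 9) - (11/65) arctan(t/3) + C


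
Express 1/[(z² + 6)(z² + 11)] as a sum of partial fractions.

Coefficient matching gives α = γ = 0, β = 1/(11-6) = 1/5, δ = -β = -1/5
Result: (1/5)/(z² + 6) - (1/5)/(z² + 11)


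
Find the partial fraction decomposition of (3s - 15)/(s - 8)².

(3s - 15) = A(s - 8) + B. At s = 8: B = 3·8 - 15 = 9. Coeff of s: A = 3
Result: 3/(s - 8) + 9/(s - 8)²


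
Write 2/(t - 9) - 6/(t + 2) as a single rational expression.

Common denominator (t - 9)(t + 2). Numerator: 2(t + 2) - 6(t - 9) = (2t + 4) - (6t - 54) = -4t + 58
Result: (-4t + 58)/[(t - 9)(t + 2)]


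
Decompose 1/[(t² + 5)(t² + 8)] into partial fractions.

Coefficient matching gives α = γ = 0, β = 1/(8-5) = 1/3, δ = -β = -1/3
Result: (1/3)/(t² + 5) - (1/3)/(t² + 8)


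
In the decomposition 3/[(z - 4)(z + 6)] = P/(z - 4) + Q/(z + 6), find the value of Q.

Cover-up at z = -6: Q = 3/(-6 - 4) = -3/10


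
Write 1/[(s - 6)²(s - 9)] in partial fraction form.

Cover-up at s=9: R = 1/(9 - 6)² = 1/9. Cover-up at s=6: Q = 1/(6 - 9) = -1/3. Comparing s² coeff: P = -R = -1/9
Result: (-1/9)/(s - 6) - (1/3)/(s - 6)² + (1/9)/(s - 9)


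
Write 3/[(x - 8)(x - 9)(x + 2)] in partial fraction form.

Using cover-up method: α = -3/10, β = 3/11, γ = 3/110
Result: (-3/10)/(x - 8) + (3/11)/(x - 9) + (3/110)/(x + 2)


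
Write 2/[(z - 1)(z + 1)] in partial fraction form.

2/(z - 1)(z + 1) = P/(z - 1) + Q/(z + 1). P = 2/(1 + 1) = 1, Q = 2/(-1 - 1) = -1
Result: 1/(z - 1) - 1/(z + 1)


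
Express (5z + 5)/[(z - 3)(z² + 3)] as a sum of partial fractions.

At z=3: α = (5·3 + 5)/(3² + 3) = 5/3. β = -α = -5/3, γ = 5 - 3·α = 0
Result: (5/3)/(z - 3) - ((5/3)z)/(z² + 3)


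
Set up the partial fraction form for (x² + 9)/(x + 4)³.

Repeated linear factor (power 3): α/(x + 4) + β/(x + 4)² + γ/(x + 4)³


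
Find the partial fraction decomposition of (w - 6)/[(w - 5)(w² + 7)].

At w=5: A = (1·5 - 6)/(5² + 7) = -1/32. B = -A = 1/32, C = 1 - 5·A = 37/32
Result: (-1/32)/(w - 5) + ((1/32)w + 37/32)/(w² + 7)


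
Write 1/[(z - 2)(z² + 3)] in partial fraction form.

Cover-up at z = 2: α = 1/(2² + 3) = 1/7. Then β = -α = -1/7, γ = -α·(0 + 2) = -2/7
Result: (1/7)/(z - 2) - ((1/7)z + 2/7)/(z² + 3)


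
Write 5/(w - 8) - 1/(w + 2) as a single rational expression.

Common denominator (w - 8)(w + 2). Numerator: 5(w + 2) - 1(w - 8) = (5w + 10) - (w - 8) = 4w + 18
Result: (4w + 18)/[(w - 8)(w + 2)]


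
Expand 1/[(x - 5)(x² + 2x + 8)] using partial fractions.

Cover-up at x = 5: P = 1/(5² + 2·5 + 8) = 1/43. Then Q = -P = -1/43, R = -P·(2 + 5) = -7/43
Result: (1/43)/(x - 5) - ((1/43)x + 7/43)/(x² + 2x + 8)


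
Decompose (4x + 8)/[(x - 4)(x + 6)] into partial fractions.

At x=4: P = (4·4 + 8)/(4 + 6) = 12/5. At x=-6: Q = (4·(-6) + 8)/(-6 - 4) = 8/5
Result: (12/5)/(x - 4) + (8/5)/(x + 6)


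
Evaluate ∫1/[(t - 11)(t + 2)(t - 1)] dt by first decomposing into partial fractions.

Cover-up: α = 1/130, β = 1/39, γ = -1/30. Decomposition: (1/130)/(t - 11) + (1/39)/(t + 2) - (1/30)/(t - 1). Integrate each term: (1/130) ln|(t - 11)| + (1/39) ln|(t + 2)| - (1/30) ln|(t - 1)| + C


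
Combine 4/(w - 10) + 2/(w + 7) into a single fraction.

Common denominator (w - 10)(w + 7). Numerator: 4(w + 7) + 2(w - 10) = (4w + 28) + (2w - 20) = 6w + 8
Result: (6w + 8)/[(w - 10)(w + 7)]


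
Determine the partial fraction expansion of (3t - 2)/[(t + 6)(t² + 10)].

At t=-6: P = (3·(-6) - 2)/((-6)² + 10) = -10/23. Q = -P = 10/23, R = 3 - (-6)·P = 9/23
Result: (-10/23)/(t + 6) + ((10/23)t + 9/23)/(t² + 10)


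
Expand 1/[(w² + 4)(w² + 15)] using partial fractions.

Coefficient matching gives A = C = 0, B = 1/(15-4) = 1/11, D = -B = -1/11
Result: (1/11)/(w² + 4) - (1/11)/(w² + 15)


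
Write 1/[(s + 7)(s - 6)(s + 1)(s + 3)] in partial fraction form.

Using Heaviside cover-up: (-1/312)/(s + 7) + (1/819)/(s - 6) - (1/84)/(s + 1) + (1/72)/(s + 3)


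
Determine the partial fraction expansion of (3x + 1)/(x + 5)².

(3x + 1) = P(x + 5) + Q. At x = -5: Q = 3·(-5) + 1 = -14. Coeff of x: P = 3
Result: 3/(x + 5) - 14/(x + 5)²


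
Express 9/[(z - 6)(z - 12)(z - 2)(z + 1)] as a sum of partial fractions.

Using Heaviside cover-up: (-3/56)/(z - 6) + (3/260)/(z - 12) + (3/40)/(z - 2) - (3/91)/(z + 1)


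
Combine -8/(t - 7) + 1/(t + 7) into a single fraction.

Common denominator (t - 7)(t + 7). Numerator: -8(t + 7) + 1(t - 7) = (-8t - 56) + (t - 7) = -7t - 63
Result: (-7t - 63)/[(t - 7)(t + 7)]


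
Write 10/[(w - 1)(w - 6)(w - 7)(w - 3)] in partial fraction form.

Using Heaviside cover-up: (-1/6)/(w - 1) - (2/3)/(w - 6) + (5/12)/(w - 7) + (5/12)/(w - 3)


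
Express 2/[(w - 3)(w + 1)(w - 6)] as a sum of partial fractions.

Using cover-up method: P = -1/6, Q = 1/14, R = 2/21
Result: (-1/6)/(w - 3) + (1/14)/(w + 1) + (2/21)/(w - 6)


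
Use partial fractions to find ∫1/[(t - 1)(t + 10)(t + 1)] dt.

Cover-up: P = 1/22, Q = 1/99, R = -1/18. Decomposition: (1/22)/(t - 1) + (1/99)/(t + 10) - (1/18)/(t + 1). Integrate each term: (1/22) ln|(t - 1)| + (1/99) ln|(t + 10)| - (1/18) ln|(t + 1)| + C


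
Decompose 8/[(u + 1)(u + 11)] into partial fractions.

8/(u + 1)(u + 11) = A/(u + 1) + B/(u + 11). A = 8/(-1 + 11) = 4/5, B = 8/(-11 + 1) = -4/5
Result: (4/5)/(u + 1) - (4/5)/(u + 11)


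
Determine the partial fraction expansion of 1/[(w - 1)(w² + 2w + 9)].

Cover-up at w = 1: α = 1/(1² + 2·1 + 9) = 1/12. Then β = -α = -1/12, γ = -α·(2 + 1) = -1/4
Result: (1/12)/(w - 1) - ((1/12)w + 1/4)/(w² + 2w + 9)


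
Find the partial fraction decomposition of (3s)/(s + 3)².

(3s) = α(s + 3) + β. At s = -3: β = 3·(-3) + 0 = -9. Coeff of s: α = 3
Result: 3/(s + 3) - 9/(s + 3)²


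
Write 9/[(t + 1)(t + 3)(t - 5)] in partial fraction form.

Using cover-up method: α = -3/4, β = 9/16, γ = 3/16
Result: (-3/4)/(t + 1) + (9/16)/(t + 3) + (3/16)/(t - 5)


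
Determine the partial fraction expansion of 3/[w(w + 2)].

3/w(w + 2) = α/w + β/(w + 2). α = 3/(0 + 2) = 3/2, β = 3/(-2 - 0) = -3/2
Result: (3/2)/w - (3/2)/(w + 2)


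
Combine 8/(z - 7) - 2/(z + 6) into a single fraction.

Common denominator (z - 7)(z + 6). Numerator: 8(z + 6) - 2(z - 7) = (8z + 48) - (2z - 14) = 6z + 62
Result: (6z + 62)/[(z - 7)(z + 6)]


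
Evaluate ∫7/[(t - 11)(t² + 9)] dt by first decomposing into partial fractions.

Cover-up at t=11: A = 7/(11²+9) = 7/130. Coeff matching: B = -7/130, C = -77/130. Decomposition: (7/130)/(t - 11) - ((7/130)t + 77/130)/(t² + 9). Integrate: linear → ln, quadratic → (1/2)ln + arctan: (7/130) ln|(t - 11)| - (7/260) ln(t² + 9) - (77/390) arctan(t/3) + C


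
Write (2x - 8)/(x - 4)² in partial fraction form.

(2x - 8) = A(x - 4) + B. At x = 4: B = 2·4 - 8 = 0. Coeff of x: A = 2
Result: 2/(x - 4)


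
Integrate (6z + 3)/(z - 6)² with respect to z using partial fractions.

Decompose: A = 6, B = 6·6 + 3 = 39, so (6z + 3)/(z - 6)² = 6/(z - 6) + 39/(z - 6)². Integrate: ∫ A/(z - 6) dz = 6 ln|(z - 6)|; ∫ B/(z - 6)² dz = -39/(z - 6). Sum: 6 ln|(z - 6)| - 39/(z - 6) + C


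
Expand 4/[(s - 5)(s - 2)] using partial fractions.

4/(s - 5)(s - 2) = α/(s - 5) + β/(s - 2). α = 4/(5 - 2) = 4/3, β = 4/(2 - 5) = -4/3
Result: (4/3)/(s - 5) - (4/3)/(s - 2)


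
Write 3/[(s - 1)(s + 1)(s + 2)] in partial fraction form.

Using cover-up method: A = 1/2, B = -3/2, C = 1
Result: (1/2)/(s - 1) - (3/2)/(s + 1) + 1/(s + 2)


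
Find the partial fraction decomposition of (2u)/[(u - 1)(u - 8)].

At u=1: A = (2·1 + 0)/(1 - 8) = -2/7. At u=8: B = (2·8 + 0)/(8 - 1) = 16/7
Result: (-2/7)/(u - 1) + (16/7)/(u - 8)


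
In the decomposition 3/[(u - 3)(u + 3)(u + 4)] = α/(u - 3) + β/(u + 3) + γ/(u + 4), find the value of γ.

Cover-up at u = -4: γ = 3/[(-4 - 3)(-4 + 3)] = 3/[(-7)(-1)] = 3/7


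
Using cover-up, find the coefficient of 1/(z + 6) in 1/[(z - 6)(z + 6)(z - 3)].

Cover (z + 6), set z=-6: 1/[(-6 - 6)(-6 - 3)] = 1/108


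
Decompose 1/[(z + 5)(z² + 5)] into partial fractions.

Cover-up at z = -5: A = 1/((-5)² + 5) = 1/30. Then B = -A = -1/30, C = -A·(0 - 5) = 1/6
Result: (1/30)/(z + 5) - ((1/30)z - 1/6)/(z² + 5)


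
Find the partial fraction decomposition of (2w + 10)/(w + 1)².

(2w + 10) = P(w + 1) + Q. At w = -1: Q = 2·(-1) + 10 = 8. Coeff of w: P = 2
Result: 2/(w + 1) + 8/(w + 1)²


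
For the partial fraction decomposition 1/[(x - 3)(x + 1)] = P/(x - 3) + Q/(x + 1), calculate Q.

Cover-up at x = -1: Q = 1/(-1 - 3) = -1/4


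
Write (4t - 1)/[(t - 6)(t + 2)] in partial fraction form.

At t=6: P = (4·6 - 1)/(6 + 2) = 23/8. At t=-2: Q = (4·(-2) - 1)/(-2 - 6) = 9/8
Result: (23/8)/(t - 6) + (9/8)/(t + 2)


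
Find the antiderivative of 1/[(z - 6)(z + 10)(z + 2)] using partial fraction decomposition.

Cover-up: P = 1/128, Q = 1/128, R = -1/64. Decomposition: (1/128)/(z - 6) + (1/128)/(z + 10) - (1/64)/(z + 2). Integrate each term: (1/128) ln|(z - 6)| + (1/128) ln|(z + 10)| - (1/64) ln|(z + 2)| + C


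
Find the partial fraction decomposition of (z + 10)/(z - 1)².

(z + 10) = α(z - 1) + β. At z = 1: β = 1·1 + 10 = 11. Coeff of z: α = 1
Result: 1/(z - 1) + 11/(z - 1)²


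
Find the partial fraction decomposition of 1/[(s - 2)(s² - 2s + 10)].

Cover-up at s = 2: A = 1/(2² - 2·2 + 10) = 1/10. Then B = -A = -1/10, C = -A·(-2 + 2) = 0
Result: (1/10)/(s - 2) - ((1/10)s)/(s² - 2s + 10)


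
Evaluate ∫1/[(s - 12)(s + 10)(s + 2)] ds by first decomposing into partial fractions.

Cover-up: P = 1/308, Q = 1/176, R = -1/112. Decomposition: (1/308)/(s - 12) + (1/176)/(s + 10) - (1/112)/(s + 2). Integrate each term: (1/308) ln|(s - 12)| + (1/176) ln|(s + 10)| - (1/112) ln|(s + 2)| + C


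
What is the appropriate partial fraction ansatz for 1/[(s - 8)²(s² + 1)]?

Repeated linear + quadratic: A/(s - 8) + B/(s - 8)² + (Cs + D)/(s² + 1)


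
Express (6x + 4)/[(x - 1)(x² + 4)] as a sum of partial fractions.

At x=1: A = (6·1 + 4)/(1² + 4) = 2. B = -A = -2, C = 6 - 1·A = 4
Result: 2/(x - 1) - (2x - 4)/(x² + 4)


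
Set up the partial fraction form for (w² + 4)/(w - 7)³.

Repeated linear factor (power 3): P/(w - 7) + Q/(w - 7)² + R/(w - 7)³


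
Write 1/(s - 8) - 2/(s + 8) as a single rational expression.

Common denominator (s - 8)(s + 8). Numerator: 1(s + 8) - 2(s - 8) = (s + 8) - (2s - 16) = -s + 24
Result: (-s + 24)/[(s - 8)(s + 8)]


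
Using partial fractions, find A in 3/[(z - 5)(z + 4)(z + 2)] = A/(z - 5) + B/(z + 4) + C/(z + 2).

Cover-up at z = 5: A = 3/[(5 + 4)(5 + 2)] = 3/[(9)(7)] = 3/63 = 1/21


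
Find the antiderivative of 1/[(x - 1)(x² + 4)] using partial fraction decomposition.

Cover-up at x=1: A = 1/(1²+4) = 1/5. Coeff matching: B = -1/5, C = -1/5. Decomposition: (1/5)/(x - 1) - ((1/5)x + 1/5)/(x² + 4). Integrate: linear → ln, quadratic → (1/2)ln + arctan: (1/5) ln|(x - 1)| - (1/10) ln(x² + 4) - (1/10) arctan(x/2) + C


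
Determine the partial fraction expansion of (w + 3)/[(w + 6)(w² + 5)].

At w=-6: A = (1·(-6) + 3)/((-6)² + 5) = -3/41. B = -A = 3/41, C = 1 - (-6)·A = 23/41
Result: (-3/41)/(w + 6) + ((3/41)w + 23/41)/(w² + 5)


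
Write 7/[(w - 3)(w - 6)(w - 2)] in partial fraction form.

Using cover-up method: A = -7/3, B = 7/12, C = 7/4
Result: (-7/3)/(w - 3) + (7/12)/(w - 6) + (7/4)/(w - 2)


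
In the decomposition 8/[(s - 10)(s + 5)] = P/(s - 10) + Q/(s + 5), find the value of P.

Cover-up at s = 10: P = 8/(10 + 5) = 8/15


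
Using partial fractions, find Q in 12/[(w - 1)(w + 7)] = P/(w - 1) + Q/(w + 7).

Cover-up at w = -7: Q = 12/(-7 - 1) = -12/8 = -3/2


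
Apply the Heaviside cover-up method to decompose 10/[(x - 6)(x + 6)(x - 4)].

Cover (x - 6), x=6: P = 10/[(6 + 6)(6 - 4)] = 5/12. Cover (x + 6), x=-6: Q = 10/[(-6 - 6)(-6 - 4)] = 1/12. Cover (x - 4), x=4: R = 10/[(4 - 6)(4 + 6)] = -1/2.
Result: (5/12)/(x - 6) + (1/12)/(x + 6) - (1/2)/(x - 4)


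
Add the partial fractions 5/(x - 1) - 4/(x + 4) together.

Common denominator (x - 1)(x + 4). Numerator: 5(x + 4) - 4(x - 1) = (5x + 20) - (4x - 4) = x + 24
Result: (x + 24)/[(x - 1)(x + 4)]


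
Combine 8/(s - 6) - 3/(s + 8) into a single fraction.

Common denominator (s - 6)(s + 8). Numerator: 8(s + 8) - 3(s - 6) = (8s + 64) - (3s - 18) = 5s + 82
Result: (5s + 82)/[(s - 6)(s + 8)]


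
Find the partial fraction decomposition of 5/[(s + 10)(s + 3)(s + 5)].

Using cover-up method: P = 1/7, Q = 5/14, R = -1/2
Result: (1/7)/(s + 10) + (5/14)/(s + 3) - (1/2)/(s + 5)


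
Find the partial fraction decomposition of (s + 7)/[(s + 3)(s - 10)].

At s=-3: P = (1·(-3) + 7)/(-3 - 10) = -4/13. At s=10: Q = (1·10 + 7)/(10 + 3) = 17/13
Result: (-4/13)/(s + 3) + (17/13)/(s - 10)


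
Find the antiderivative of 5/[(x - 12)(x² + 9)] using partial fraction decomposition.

Cover-up at x=12: α = 5/(12²+9) = 5/153. Coeff matching: β = -5/153, γ = -20/51. Decomposition: (5/153)/(x - 12) - ((5/153)x + 20/51)/(x² + 9). Integrate: linear → ln, quadratic → (1/2)ln + arctan: (5/153) ln|(x - 12)| - (5/306) ln(x² + 9) - (20/153) arctan(x/3) + C


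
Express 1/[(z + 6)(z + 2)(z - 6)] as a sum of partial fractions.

Using cover-up method: P = 1/48, Q = -1/32, R = 1/96
Result: (1/48)/(z + 6) - (1/32)/(z + 2) + (1/96)/(z - 6)


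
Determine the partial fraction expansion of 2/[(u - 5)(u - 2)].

2/(u - 5)(u - 2) = A/(u - 5) + B/(u - 2). A = 2/(5 - 2) = 2/3, B = 2/(2 - 5) = -2/3
Result: (2/3)/(u - 5) - (2/3)/(u - 2)


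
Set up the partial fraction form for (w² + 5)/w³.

Repeated linear factor (power 3): A/w + B/w² + C/w³


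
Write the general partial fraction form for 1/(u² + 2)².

Repeated quadratic factor: (Au + B)/(u² + 2) + (Cu + D)/(u² + 2)²


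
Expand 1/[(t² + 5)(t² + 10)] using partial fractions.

Coefficient matching gives A = C = 0, B = 1/(10-5) = 1/5, D = -B = -1/5
Result: (1/5)/(t² + 5) - (1/5)/(t² + 10)


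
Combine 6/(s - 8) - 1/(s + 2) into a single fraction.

Common denominator (s - 8)(s + 2). Numerator: 6(s + 2) - 1(s - 8) = (6s + 12) - (s - 8) = 5s + 20
Result: (5s + 20)/[(s - 8)(s + 2)]


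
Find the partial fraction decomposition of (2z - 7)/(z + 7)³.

(2z - 7) = P(z + 7)² + Q(z + 7) + R. At z = -7: R = 2·(-7) - 7 = -21. Coefficients: P = 0, Q = 2
Result: 2/(z + 7)² - 21/(z + 7)³


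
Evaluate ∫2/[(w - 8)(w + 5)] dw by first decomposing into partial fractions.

Decompose: 2/[(w - 8)(w + 5)] = (2/13)/(w - 8) - (2/13)/(w + 5). Integrate each term: (2/13) ln|(w - 8)| - (2/13) ln|(w + 5)| + C


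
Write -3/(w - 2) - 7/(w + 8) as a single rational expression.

Common denominator (w - 2)(w + 8). Numerator: -3(w + 8) - 7(w - 2) = (-3w - 24) - (7w - 14) = -10w - 10
Result: (-10w - 10)/[(w - 2)(w + 8)]
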